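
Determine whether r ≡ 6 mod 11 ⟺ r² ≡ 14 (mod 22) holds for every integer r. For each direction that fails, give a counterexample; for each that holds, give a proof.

Neither direction holds.

(→) This fails: take r = 17. Then 17 ≡ 6 (mod 11), but 17² = 289 ≡ 3 (mod 22), not 14.

(←) This fails: take r = 16. Then 16² = 256 ≡ 14 (mod 22), yet 16 ≡ 5 (mod 11), not 6.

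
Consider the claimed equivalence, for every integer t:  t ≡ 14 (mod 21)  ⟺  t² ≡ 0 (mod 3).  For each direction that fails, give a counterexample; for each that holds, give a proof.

[⇒] This fails: take t = 14. Then 14 ≡ 14 (mod 21), but 14² = 196 ≡ 1 (mod 3), not 0.

[⇐] This fails: take t = 0. Then 0² = 0 ≡ 0 (mod 3), yet 0 ≡ 0 (mod 21), not 14.

(⇒) fails and (⇐) fails.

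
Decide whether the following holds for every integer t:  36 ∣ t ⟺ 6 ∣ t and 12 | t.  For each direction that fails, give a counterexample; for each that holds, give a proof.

(⇒) holds; (⇐) fails.

(←) This fails: take t = 12. Both 6 ∣ 12 and 12 ∣ 12, yet 12 is not a multiple of 36 (since 12 = 0·36 + 12), so 36 ∤ 12.

(→) If 36 ∣ t, write t = 36q. Since 36 = 6·6, t = 6·(6q), so 6 ∣ t; and since 36 = 3·12, t = 12·(3q), so 12 ∣ t.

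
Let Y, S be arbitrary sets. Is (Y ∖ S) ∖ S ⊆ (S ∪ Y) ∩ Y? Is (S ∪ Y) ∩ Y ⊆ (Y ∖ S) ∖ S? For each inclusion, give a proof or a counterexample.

Only the forward inclusion holds.

Forward inclusion. Let x ∈ (Y ∖ S) ∖ S. Then x ∈ Y and x ∉ S, from which x ∈ (S ∪ Y) ∩ Y.

Reverse inclusion. This inclusion fails. Take Y = {1}, S = {1}; then 1 ∈ (S ∪ Y) ∩ Y but 1 ∉ (Y ∖ S) ∖ S.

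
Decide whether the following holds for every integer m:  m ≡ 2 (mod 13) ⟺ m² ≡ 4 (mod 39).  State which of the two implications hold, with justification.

(⇒) This fails: take m = 15. Then 15 ≡ 2 (mod 13), but 15² = 225 ≡ 30 (mod 39), not 4.

(⇐) This fails: take m = 11. Then 11² = 121 ≡ 4 (mod 39), yet 11 ≡ 11 (mod 13), not 2.

(⇒) fails and (⇐) fails.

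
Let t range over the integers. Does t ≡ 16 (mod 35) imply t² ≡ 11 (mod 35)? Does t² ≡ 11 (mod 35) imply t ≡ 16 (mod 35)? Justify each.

Converse. This fails: take t = 9. Then 9² = 81 ≡ 11 (mod 35), yet 9 ≡ 9 (mod 35), not 16.

Forward direction. Suppose t ≡ 16 (mod 35). Write t = 35j + 16. Then (35j + 16)² = 1225j² + 1120j + 256 = 35(35j² + 32j + 7) + 11, so t² ≡ 11 (mod 35).

Not equivalent: only (⇒) holds.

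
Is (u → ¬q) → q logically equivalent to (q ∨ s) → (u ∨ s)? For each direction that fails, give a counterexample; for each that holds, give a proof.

Neither implication holds.

(⟹) This fails. Under q = T, s = F, u = F, the left side is true but the right side is false.

(⟸) This fails. Under q = F, s = F, u = F, the left side is false but the right side is true.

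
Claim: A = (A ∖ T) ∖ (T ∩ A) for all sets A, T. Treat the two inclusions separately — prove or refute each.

Only the reverse inclusion holds.

(⊆) This inclusion fails. Take A = {1}, T = {1}; then 1 ∈ A but 1 ∉ (A ∖ T) ∖ (T ∩ A).

(⊇) Let x ∈ (A ∖ T) ∖ (T ∩ A). Then x ∈ A and x ∉ T, from which x ∈ A.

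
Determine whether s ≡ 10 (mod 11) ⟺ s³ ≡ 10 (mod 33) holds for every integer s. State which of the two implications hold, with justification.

Only the converse holds.

[⇒] This fails: take s = 21. Then 21 ≡ 10 (mod 11), but 21³ = 9261 ≡ 21 (mod 33), not 10.

[⇐] Conversely, the residues r modulo 33 with r³ ≡ 10 (mod 33) are exactly {10}, and each is ≡ 10 (mod 11).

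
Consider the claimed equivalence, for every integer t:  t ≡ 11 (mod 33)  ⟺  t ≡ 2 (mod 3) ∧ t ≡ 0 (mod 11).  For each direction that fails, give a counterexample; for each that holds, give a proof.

The biconditional holds.

(⇒) Suppose t ≡ 11 (mod 33); write t = 33j + 11. Since 3 ∣ 33, reducing mod 3 gives t ≡ 11 ≡ 2 (mod 3); since 11 ∣ 33, reducing mod 11 gives t ≡ 11 ≡ 0 (mod 11).

(⇐) Conversely, if t ≡ 2 (mod 3) and t ≡ 0 (mod 11), then by the Chinese remainder theorem t ≡ 11 (mod 33). This is exactly t ≡ 11 (mod 33).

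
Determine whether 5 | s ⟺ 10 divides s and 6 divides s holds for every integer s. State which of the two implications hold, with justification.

Not equivalent: only (⇐) holds.

(⇒) This fails: take s = 5. Certainly 5 ∣ 5, but 10 ∤ 5.

(⇐) Suppose 10 ∣ s and 6 ∣ s. Any common multiple of 10 and 6 is a multiple of their lcm; here lcm(10, 6) = 10·6/gcd(10, 6) = 60/2 = 30, so 30 ∣ s. Since 5 ∣ 30, it follows that 5 ∣ s.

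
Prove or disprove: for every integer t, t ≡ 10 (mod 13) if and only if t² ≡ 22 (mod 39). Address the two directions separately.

[⇒] This fails: take t = 36. Then 36 ≡ 10 (mod 13), but 36² = 1296 ≡ 9 (mod 39), not 22.

[⇐] This fails: take t = 16. Then 16² = 256 ≡ 22 (mod 39), yet 16 ≡ 3 (mod 13), not 10.

(⇒) fails and (⇐) fails.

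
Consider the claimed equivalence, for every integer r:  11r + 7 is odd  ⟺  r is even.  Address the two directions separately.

Both directions hold; the statement is true.

(⇒) Suppose 11r + 7 is odd. Since 11 is odd, 11r and r have the same parity, so 11r + 7 ≡ r + 7 (mod 2). As 7 is odd, 11r + 7 is odd exactly when r is even. Thus r is even.

(⇐) Conversely, suppose r is even; write r = 2j. Then 11r + 7 = 11·(2j) + 7 = 2·11j + 7, which is odd.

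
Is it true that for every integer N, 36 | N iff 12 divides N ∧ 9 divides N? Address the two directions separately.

Both directions hold; the statement is true.

(⟹) If 36 ∣ N, write N = 36q. Since 36 = 3·12, N = 12·(3q), so 12 ∣ N; and since 36 = 4·9, N = 9·(4q), so 9 ∣ N.

(⟸) Suppose 12 ∣ N and 9 ∣ N. Any common multiple of 12 and 9 is a multiple of their lcm; here lcm(12, 9) = 12·9/gcd(12, 9) = 108/3 = 36, so 36 ∣ N.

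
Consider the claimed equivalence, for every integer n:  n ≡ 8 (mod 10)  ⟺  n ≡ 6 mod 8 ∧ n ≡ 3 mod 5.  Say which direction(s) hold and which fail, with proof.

(⇒) This fails: n = 8 gives 8 ≡ 8 (mod 10) but 8 ≡ 0 (mod 8), so the conjunction on the right does not hold.

(⇐) Conversely, if n ≡ 6 (mod 8) and n ≡ 3 (mod 5), then by the Chinese remainder theorem n ≡ 38 (mod 40). Since 38 ≡ 8 (mod 10) and 10 ∣ 40, we get n ≡ 8 (mod 10).

Only the converse holds.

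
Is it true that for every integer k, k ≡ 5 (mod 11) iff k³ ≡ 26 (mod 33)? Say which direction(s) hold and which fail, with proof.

(→) This fails: take k = 16. Then 16 ≡ 5 (mod 11), but 16³ = 4096 ≡ 4 (mod 33), not 26.

(←) Conversely, the residues r modulo 33 with r³ ≡ 26 (mod 33) are exactly {5}, and each is ≡ 5 (mod 11).

Only the reverse direction holds.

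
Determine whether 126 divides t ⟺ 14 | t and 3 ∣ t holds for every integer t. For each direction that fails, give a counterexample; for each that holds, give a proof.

(⟹) If 126 ∣ t, write t = 126q. Since 126 = 9·14, t = 14·(9q), so 14 ∣ t; and since 126 = 42·3, t = 3·(42q), so 3 ∣ t.

(⟸) This fails: take t = 42. Both 14 ∣ 42 and 3 ∣ 42, yet 42 is not a multiple of 126 (since 42 = 0·126 + 42), so 126 ∤ 42.

Not equivalent: only (⇒) holds.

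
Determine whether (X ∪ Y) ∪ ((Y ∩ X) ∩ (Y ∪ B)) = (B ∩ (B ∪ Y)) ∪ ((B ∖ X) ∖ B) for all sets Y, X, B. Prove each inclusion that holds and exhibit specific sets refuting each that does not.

(⊆) fails and (⊇) fails.

Forward inclusion. This inclusion fails. Take Y = {1}, X = ∅, B = ∅; then 1 ∈ (X ∪ Y) ∪ ((Y ∩ X) ∩ (Y ∪ B)) but 1 ∉ (B ∩ (B ∪ Y)) ∪ ((B ∖ X) ∖ B).

Reverse inclusion. This inclusion fails. Take Y = ∅, X = ∅, B = {1}; then 1 ∈ (B ∩ (B ∪ Y)) ∪ ((B ∖ X) ∖ B) but 1 ∉ (X ∪ Y) ∪ ((Y ∩ X) ∩ (Y ∪ B)).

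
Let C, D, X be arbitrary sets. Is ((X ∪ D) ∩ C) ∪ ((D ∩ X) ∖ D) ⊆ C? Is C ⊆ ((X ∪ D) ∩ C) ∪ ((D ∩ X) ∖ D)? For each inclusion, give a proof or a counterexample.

Forward inclusion. Let x ∈ ((X ∪ D) ∩ C) ∪ ((D ∩ X) ∖ D). Then either x ∈ C ∩ D and x ∉ X; or x ∈ C ∩ X and x ∉ D; or x ∈ C ∩ D ∩ X. In each case x ∈ C, so ((X ∪ D) ∩ C) ∪ ((D ∩ X) ∖ D) ⊆ C.

Reverse inclusion. This inclusion fails. Take C = {1}, D = ∅, X = ∅; then 1 ∈ C but 1 ∉ ((X ∪ D) ∩ C) ∪ ((D ∩ X) ∖ D).

Only the forward inclusion holds.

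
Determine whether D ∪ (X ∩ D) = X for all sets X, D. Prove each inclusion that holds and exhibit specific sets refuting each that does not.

(⊆) This inclusion fails. Take X = ∅, D = {1}; then 1 ∈ D ∪ (X ∩ D) but 1 ∉ X.

(⊇) This inclusion fails. Take X = {1}, D = ∅; then 1 ∈ X but 1 ∉ D ∪ (X ∩ D).

Neither inclusion holds.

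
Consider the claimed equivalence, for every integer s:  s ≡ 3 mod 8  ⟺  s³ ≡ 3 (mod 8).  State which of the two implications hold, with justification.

Both directions hold; the statement is true.

[⇒] Suppose s ≡ 3 mod 8. Write s = 8j + 3. Then (8j + 3)³ = 512j³ + 576j² + 216j + 27 = 8(64j³ + 72j² + 27j + 3) + 3, so s³ ≡ 3 (mod 8).

[⇐] Conversely, suppose s³ ≡ 3 (mod 8). The only residue r in {0, …, 7} with r³ ≡ 3 (mod 8) is r = 3, so s ≡ 3 (mod 8).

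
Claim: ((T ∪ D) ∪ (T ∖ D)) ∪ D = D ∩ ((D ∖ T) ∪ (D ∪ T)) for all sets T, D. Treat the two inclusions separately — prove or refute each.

Only the reverse inclusion holds.

(⊆) This inclusion fails. Take T = {1}, D = ∅; then 1 ∈ ((T ∪ D) ∪ (T ∖ D)) ∪ D but 1 ∉ D ∩ ((D ∖ T) ∪ (D ∪ T)).

(⊇) Let x ∈ D ∩ ((D ∖ T) ∪ (D ∪ T)). Then either x ∈ D and x ∉ T; or x ∈ T ∩ D. In each case x ∈ ((T ∪ D) ∪ (T ∖ D)) ∪ D, so D ∩ ((D ∖ T) ∪ (D ∪ T)) ⊆ ((T ∪ D) ∪ (T ∖ D)) ∪ D.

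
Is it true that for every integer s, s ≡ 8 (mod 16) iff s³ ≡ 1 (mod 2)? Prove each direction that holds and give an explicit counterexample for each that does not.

(⇒) fails and (⇐) fails.

(→) This fails: take s = 8. Then 8 ≡ 8 (mod 16), but 8³ = 512 ≡ 0 (mod 2), not 1.

(←) This fails: take s = 1. Then 1³ = 1 ≡ 1 (mod 2), yet 1 ≡ 1 (mod 16), not 8.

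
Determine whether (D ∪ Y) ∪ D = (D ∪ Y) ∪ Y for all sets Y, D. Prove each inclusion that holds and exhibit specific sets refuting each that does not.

(⟹) Let x ∈ (D ∪ Y) ∪ D. Then either x ∈ Y and x ∉ D; or x ∈ D and x ∉ Y; or x ∈ Y ∩ D. In each case x ∈ (D ∪ Y) ∪ Y, so (D ∪ Y) ∪ D ⊆ (D ∪ Y) ∪ Y.

(⟸) Let x ∈ (D ∪ Y) ∪ Y. Then either x ∈ Y and x ∉ D; or x ∈ D and x ∉ Y; or x ∈ Y ∩ D. In each case x ∈ (D ∪ Y) ∪ D, so (D ∪ Y) ∪ Y ⊆ (D ∪ Y) ∪ D.

The two sets are equal.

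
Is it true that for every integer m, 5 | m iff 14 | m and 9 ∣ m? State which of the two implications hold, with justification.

Neither direction holds.

(⇒) This fails: take m = 5. Certainly 5 ∣ 5, but 14 ∤ 5.

(⇐) This fails: take m = 126. Both 14 ∣ 126 and 9 ∣ 126, yet 126 is not a multiple of 5 (since 126 = 25·5 + 1), so 5 ∤ 126.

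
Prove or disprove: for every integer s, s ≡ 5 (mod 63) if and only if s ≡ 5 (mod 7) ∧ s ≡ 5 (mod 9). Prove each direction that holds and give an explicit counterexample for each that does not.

Forward direction. Suppose s ≡ 5 (mod 63); write s = 63j + 5. Since 7 ∣ 63, reducing mod 7 gives s ≡ 5 (mod 7); since 9 ∣ 63, reducing mod 9 gives s ≡ 5 (mod 9).

Converse. If s ≡ 5 (mod 7) and s ≡ 5 (mod 9), then by the Chinese remainder theorem s ≡ 5 (mod 63). This is exactly s ≡ 5 (mod 63).

Both directions hold; the statement is true.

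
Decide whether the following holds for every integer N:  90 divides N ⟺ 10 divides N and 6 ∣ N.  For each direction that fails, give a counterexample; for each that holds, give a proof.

The forward direction holds; the converse fails.

(⇒) If 90 ∣ N, write N = 90q. Since 90 = 9·10, N = 10·(9q), so 10 ∣ N; and since 90 = 15·6, N = 6·(15q), so 6 ∣ N.

(⇐) This fails: take N = 30. Both 10 ∣ 30 and 6 ∣ 30, yet 30 is not a multiple of 90 (since 30 = 0·90 + 30), so 90 ∤ 30.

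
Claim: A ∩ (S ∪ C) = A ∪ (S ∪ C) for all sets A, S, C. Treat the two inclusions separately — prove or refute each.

(⟹) Let x ∈ A ∩ (S ∪ C). Then either x ∈ A ∩ S and x ∉ C; or x ∈ A ∩ C and x ∉ S; or x ∈ A ∩ S ∩ C. In each case x ∈ A ∪ (S ∪ C), so A ∩ (S ∪ C) ⊆ A ∪ (S ∪ C).

(⟸) This inclusion fails. Take A = {1}, S = ∅, C = ∅; then 1 ∈ A ∪ (S ∪ C) but 1 ∉ A ∩ (S ∪ C).

Only the forward inclusion holds.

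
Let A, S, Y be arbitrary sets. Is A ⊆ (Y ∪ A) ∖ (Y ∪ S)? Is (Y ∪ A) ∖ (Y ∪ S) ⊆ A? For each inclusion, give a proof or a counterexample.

Only the reverse inclusion holds.

(⟹) This inclusion fails. Take A = {1}, S = {1}, Y = ∅; then 1 ∈ A but 1 ∉ (Y ∪ A) ∖ (Y ∪ S).

(⟸) Let x ∈ (Y ∪ A) ∖ (Y ∪ S). Then x ∈ A and x ∉ S, Y, from which x ∈ A.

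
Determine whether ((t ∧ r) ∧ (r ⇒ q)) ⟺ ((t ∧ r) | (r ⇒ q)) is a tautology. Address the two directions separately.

(⇒) Assume the antecedent. If r is true, the antecedent forces (r = T, t = T, q = T), and (t ∧ r) | (r ⇒ q) holds there. If r is false, the antecedent cannot hold. Either way (t ∧ r) | (r ⇒ q) holds.

(⇐) This fails. Under r = F, t = F, q = F, the left side is false but the right side is true.

(⇒) holds; (⇐) fails.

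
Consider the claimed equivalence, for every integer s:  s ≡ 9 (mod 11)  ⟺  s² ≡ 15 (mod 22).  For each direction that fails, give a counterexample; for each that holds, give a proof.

(⇒) fails and (⇐) fails.

[⇒] This fails: take s = 20. Then 20 ≡ 9 (mod 11), but 20² = 400 ≡ 4 (mod 22), not 15.

[⇐] This fails: take s = 13. Then 13² = 169 ≡ 15 (mod 22), yet 13 ≡ 2 (mod 11), not 9.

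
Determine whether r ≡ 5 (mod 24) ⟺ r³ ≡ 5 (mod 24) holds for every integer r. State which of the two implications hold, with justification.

(⟹) Suppose r ≡ 5 (mod 24). Write r = 24j + 5. Then (24j + 5)³ = 13824j³ + 8640j² + 1800j + 125 = 24(576j³ + 360j² + 75j + 5) + 5, so r³ ≡ 5 (mod 24).

(⟸) Conversely, suppose r³ ≡ 5 (mod 24). The only residue r in {0, …, 23} with r³ ≡ 5 (mod 24) is r = 5, so r ≡ 5 (mod 24).

Both directions hold; the statement is true.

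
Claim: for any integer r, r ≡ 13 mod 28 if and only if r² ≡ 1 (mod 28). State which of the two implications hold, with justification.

(⇒) Suppose r ≡ 13 mod 28. Write r = 28j + 13. Then (28j + 13)² = 784j² + 728j + 169 = 28(28j² + 26j + 6) + 1, so r² ≡ 1 (mod 28).

(⇐) This fails: take r = 1. Then 1² = 1 ≡ 1 (mod 28), yet 1 ≡ 1 (mod 28), not 13.

Not equivalent: only (⇒) holds.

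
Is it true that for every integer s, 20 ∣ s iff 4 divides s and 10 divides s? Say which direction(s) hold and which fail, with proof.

Equivalent; both directions hold.

[⇐] Suppose 4 ∣ s and 10 ∣ s. Any common multiple of 4 and 10 is a multiple of their lcm; here lcm(4, 10) = 4·10/gcd(4, 10) = 40/2 = 20, so 20 ∣ s.

[⇒] If 20 ∣ s, write s = 20q. Since 20 = 5·4, s = 4·(5q), so 4 ∣ s; and since 20 = 2·10, s = 10·(2q), so 10 ∣ s.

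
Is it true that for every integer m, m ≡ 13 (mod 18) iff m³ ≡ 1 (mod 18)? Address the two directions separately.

(⟸) This fails: take m = 1. Then 1³ = 1 ≡ 1 (mod 18), yet 1 ≡ 1 (mod 18), not 13.

(⟹) Suppose m ≡ 13 (mod 18). Write m = 18j + 13. Then (18j + 13)³ = 5832j³ + 12636j² + 9126j + 2197 = 18(324j³ + 702j² + 507j + 122) + 1, so m³ ≡ 1 (mod 18).

Only the forward implication holds.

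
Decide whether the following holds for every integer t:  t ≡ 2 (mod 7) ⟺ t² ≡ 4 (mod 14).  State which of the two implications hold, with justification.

(→) This fails: take t = 9. Then 9 ≡ 2 (mod 7), but 9² = 81 ≡ 11 (mod 14), not 4.

(←) This fails: take t = 12. Then 12² = 144 ≡ 4 (mod 14), yet 12 ≡ 5 (mod 7), not 2.

Neither direction holds.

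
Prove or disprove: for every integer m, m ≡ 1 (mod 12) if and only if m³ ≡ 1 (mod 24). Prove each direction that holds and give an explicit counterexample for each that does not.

The forward direction fails; the converse holds.

(→) This fails: take m = 13. Then 13 ≡ 1 (mod 12), but 13³ = 2197 ≡ 13 (mod 24), not 1.

(←) Conversely, the residues r modulo 24 with r³ ≡ 1 (mod 24) are exactly {1}, and each is ≡ 1 (mod 12).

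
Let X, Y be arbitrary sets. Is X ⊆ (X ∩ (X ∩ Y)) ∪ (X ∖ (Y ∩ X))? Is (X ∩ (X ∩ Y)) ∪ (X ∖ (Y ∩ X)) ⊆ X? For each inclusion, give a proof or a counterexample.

Forward inclusion. Let x ∈ X. Then either x ∈ X and x ∉ Y; or x ∈ X ∩ Y. In each case x ∈ (X ∩ (X ∩ Y)) ∪ (X ∖ (Y ∩ X)), so X ⊆ (X ∩ (X ∩ Y)) ∪ (X ∖ (Y ∩ X)).

Reverse inclusion. Let x ∈ (X ∩ (X ∩ Y)) ∪ (X ∖ (Y ∩ X)). Then either x ∈ X and x ∉ Y; or x ∈ X ∩ Y. In each case x ∈ X, so (X ∩ (X ∩ Y)) ∪ (X ∖ (Y ∩ X)) ⊆ X.

Both inclusions hold.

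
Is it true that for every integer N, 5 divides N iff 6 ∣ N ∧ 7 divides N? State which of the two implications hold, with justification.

(⇒) This fails: take N = 5. Certainly 5 ∣ 5, but 6 ∤ 5.

(⇐) This fails: take N = 42. Both 6 ∣ 42 and 7 ∣ 42, yet 42 is not a multiple of 5 (since 42 = 8·5 + 2), so 5 ∤ 42.

(⇒) fails and (⇐) fails.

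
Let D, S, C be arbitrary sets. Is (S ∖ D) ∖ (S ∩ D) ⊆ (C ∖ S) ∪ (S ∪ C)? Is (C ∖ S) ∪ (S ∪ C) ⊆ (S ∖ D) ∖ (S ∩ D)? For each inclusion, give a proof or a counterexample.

Reverse inclusion. This inclusion fails. Take D = {1}, S = {1}, C = ∅; then 1 ∈ (C ∖ S) ∪ (S ∪ C) but 1 ∉ (S ∖ D) ∖ (S ∩ D).

Forward inclusion. Let x ∈ (S ∖ D) ∖ (S ∩ D). Then either x ∈ S and x ∉ D, C; or x ∈ S ∩ C and x ∉ D. In each case x ∈ (C ∖ S) ∪ (S ∪ C), so (S ∖ D) ∖ (S ∩ D) ⊆ (C ∖ S) ∪ (S ∪ C).

The sets are not equal: only the forward inclusion holds.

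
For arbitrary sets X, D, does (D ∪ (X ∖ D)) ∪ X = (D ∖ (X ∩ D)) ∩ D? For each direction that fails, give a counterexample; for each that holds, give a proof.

(⊆) fails; (⊇) holds.

(⊆) This inclusion fails. Take X = {1}, D = ∅; then 1 ∈ (D ∪ (X ∖ D)) ∪ X but 1 ∉ (D ∖ (X ∩ D)) ∩ D.

(⊇) Let x ∈ (D ∖ (X ∩ D)) ∩ D. Then x ∈ D and x ∉ X, from which x ∈ (D ∪ (X ∖ D)) ∪ X.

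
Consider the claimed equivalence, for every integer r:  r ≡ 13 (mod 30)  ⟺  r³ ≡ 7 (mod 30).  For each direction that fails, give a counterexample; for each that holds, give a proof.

Forward direction. Suppose r ≡ 13 (mod 30). Write r = 30j + 13. Then (30j + 13)³ = 27000j³ + 35100j² + 15210j + 2197 = 30(900j³ + 1170j² + 507j + 73) + 7, so r³ ≡ 7 (mod 30).

Converse. Suppose r³ ≡ 7 (mod 30). The only residue r in {0, …, 29} with r³ ≡ 7 (mod 30) is r = 13, so r ≡ 13 (mod 30).

Both directions hold.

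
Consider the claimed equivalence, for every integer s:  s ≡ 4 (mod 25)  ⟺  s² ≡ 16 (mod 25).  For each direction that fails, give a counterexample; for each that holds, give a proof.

The forward direction holds; the converse fails.

(⟹) Suppose s ≡ 4 (mod 25). Write s = 25j + 4. Then (25j + 4)² = 625j² + 200j + 16 = 25(25j² + 8j) + 16, so s² ≡ 16 (mod 25).

(⟸) This fails: take s = 21. Then 21² = 441 ≡ 16 (mod 25), yet 21 ≡ 21 (mod 25), not 4.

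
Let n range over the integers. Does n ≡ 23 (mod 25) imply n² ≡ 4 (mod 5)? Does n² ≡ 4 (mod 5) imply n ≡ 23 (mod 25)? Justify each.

Not equivalent: only (⇒) holds.

(⟹) Suppose n ≡ 23 (mod 25). Then n² ≡ 23² = 529 (mod 25), and since 5 ∣ 25, also n² ≡ 4 (mod 5).

(⟸) This fails: take n = 2. Then 2² = 4 ≡ 4 (mod 5), yet 2 ≡ 2 (mod 25), not 23.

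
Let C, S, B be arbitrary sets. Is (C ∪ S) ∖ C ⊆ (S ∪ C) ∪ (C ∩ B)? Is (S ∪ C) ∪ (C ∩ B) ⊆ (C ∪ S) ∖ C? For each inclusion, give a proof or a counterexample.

(⊆) holds; (⊇) fails.

(⊆) Let x ∈ (C ∪ S) ∖ C. Then either x ∈ S and x ∉ C, B; or x ∈ S ∩ B and x ∉ C. In each case x ∈ (S ∪ C) ∪ (C ∩ B), so (C ∪ S) ∖ C ⊆ (S ∪ C) ∪ (C ∩ B).

(⊇) This inclusion fails. Take C = {1}, S = ∅, B = ∅; then 1 ∈ (S ∪ C) ∪ (C ∩ B) but 1 ∉ (C ∪ S) ∖ C.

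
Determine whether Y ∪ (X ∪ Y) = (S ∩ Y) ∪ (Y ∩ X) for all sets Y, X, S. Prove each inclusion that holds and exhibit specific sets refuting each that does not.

(⊆) This inclusion fails. Take Y = {1}, X = ∅, S = ∅; then 1 ∈ Y ∪ (X ∪ Y) but 1 ∉ (S ∩ Y) ∪ (Y ∩ X).

(⊇) Let x ∈ (S ∩ Y) ∪ (Y ∩ X). Then either x ∈ Y ∩ X and x ∉ S; or x ∈ Y ∩ S and x ∉ X; or x ∈ Y ∩ X ∩ S. In each case x ∈ Y ∪ (X ∪ Y), so (S ∩ Y) ∪ (Y ∩ X) ⊆ Y ∪ (X ∪ Y).

The sets are not equal: only the reverse inclusion holds.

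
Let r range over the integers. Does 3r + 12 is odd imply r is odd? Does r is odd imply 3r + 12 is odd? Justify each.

[⇒] Suppose 3r + 12 is odd. Since 3 is odd, 3r and r have the same parity, so 3r + 12 ≡ r + 12 (mod 2). As 12 is even, 3r + 12 is odd exactly when r is odd. Thus r is odd.

[⇐] Conversely, suppose r is odd; write r = 2j + 1. Then 3r + 12 = 3·(2j + 1) + 12 = 2·3j + 15, which is odd.

Both directions hold.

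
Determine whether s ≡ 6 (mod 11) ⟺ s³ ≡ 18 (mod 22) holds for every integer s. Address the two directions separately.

(⇒) fails; (⇐) holds.

(⟹) This fails: take s = 17. Then 17 ≡ 6 (mod 11), but 17³ = 4913 ≡ 7 (mod 22), not 18.

(⟸) Conversely, the residues r modulo 22 with r³ ≡ 18 (mod 22) are exactly {6}, and each is ≡ 6 (mod 11).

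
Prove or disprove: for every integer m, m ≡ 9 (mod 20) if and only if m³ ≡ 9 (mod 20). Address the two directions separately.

[⇒] Suppose m ≡ 9 (mod 20). Write m = 20j + 9. Then (20j + 9)³ = 8000j³ + 10800j² + 4860j + 729 = 20(400j³ + 540j² + 243j + 36) + 9, so m³ ≡ 9 (mod 20).

[⇐] Conversely, suppose m³ ≡ 9 (mod 20). The only residue r in {0, …, 19} with r³ ≡ 9 (mod 20) is r = 9, so m ≡ 9 (mod 20).

Equivalent; both directions hold.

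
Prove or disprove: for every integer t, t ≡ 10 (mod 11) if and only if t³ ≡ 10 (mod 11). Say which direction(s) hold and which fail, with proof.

[⇐] Suppose t³ ≡ 10 (mod 11). The only residue r in {0, …, 10} with r³ ≡ 10 (mod 11) is r = 10, so t ≡ 10 (mod 11).

[⇒] Suppose t ≡ 10 (mod 11). Write t = 11j + 10. Then (11j + 10)³ = 1331j³ + 3630j² + 3300j + 1000 = 11(121j³ + 330j² + 300j + 90) + 10, so t³ ≡ 10 (mod 11).

Equivalent; both directions hold.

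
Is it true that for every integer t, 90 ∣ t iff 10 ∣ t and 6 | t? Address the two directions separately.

(⇒) If 90 ∣ t, write t = 90q. Since 90 = 9·10, t = 10·(9q), so 10 ∣ t; and since 90 = 15·6, t = 6·(15q), so 6 ∣ t.

(⇐) This fails: take t = 30. Both 10 ∣ 30 and 6 ∣ 30, yet 30 is not a multiple of 90 (since 30 = 0·90 + 30), so 90 ∤ 30.

Only the forward direction holds.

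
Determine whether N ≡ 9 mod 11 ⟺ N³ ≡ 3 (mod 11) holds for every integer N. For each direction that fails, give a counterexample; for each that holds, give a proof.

Equivalent; both directions hold.

Forward direction. Suppose N ≡ 9 mod 11. Write N = 11j + 9. Then (11j + 9)³ = 1331j³ + 3267j² + 2673j + 729 = 11(121j³ + 297j² + 243j + 66) + 3, so N³ ≡ 3 (mod 11).

Converse. For the converse, argue contrapositively. If N ≢ 9 (mod 11), then N is congruent to one of 0, 1, 2, 3, 4, 5, 6, 7, 8, 10 modulo 11, and these give N³ ≡ 0, 1, 8, 5, 9, 4, 7, 2, 6, 10 respectively — never 3.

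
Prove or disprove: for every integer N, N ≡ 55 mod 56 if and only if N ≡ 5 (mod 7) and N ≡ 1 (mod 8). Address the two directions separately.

Neither direction holds.

[⇒] This fails: N = 55 gives 55 ≡ 55 (mod 56) but 55 ≡ 6 (mod 7), so the conjunction on the right does not hold.

[⇐] This fails: N = 33 satisfies both congruences on the right (33 ≡ 5 mod 7 and 33 ≡ 1 mod 8) yet 33 ≡ 33 (mod 56), not 55.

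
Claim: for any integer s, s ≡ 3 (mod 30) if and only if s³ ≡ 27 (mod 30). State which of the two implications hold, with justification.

Both directions hold; the statement is true.

Forward direction. Suppose s ≡ 3 (mod 30). Write s = 30j + 3. Then (30j + 3)³ = 27000j³ + 8100j² + 810j + 27 = 30(900j³ + 270j² + 27j) + 27, so s³ ≡ 27 (mod 30).

Converse. Suppose s³ ≡ 27 (mod 30). The only residue r in {0, …, 29} with r³ ≡ 27 (mod 30) is r = 3, so s ≡ 3 (mod 30).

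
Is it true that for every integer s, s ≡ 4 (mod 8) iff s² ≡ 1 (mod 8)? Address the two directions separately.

Neither implication holds.

(⟹) This fails: take s = 4. Then 4 ≡ 4 (mod 8), but 4² = 16 ≡ 0 (mod 8), not 1.

(⟸) This fails: take s = 1. Then 1² = 1 ≡ 1 (mod 8), yet 1 ≡ 1 (mod 8), not 4.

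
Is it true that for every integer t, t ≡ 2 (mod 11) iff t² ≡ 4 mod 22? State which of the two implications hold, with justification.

(⇒) This fails: take t = 13. Then 13 ≡ 2 (mod 11), but 13² = 169 ≡ 15 (mod 22), not 4.

(⇐) This fails: take t = 20. Then 20² = 400 ≡ 4 (mod 22), yet 20 ≡ 9 (mod 11), not 2.

(⇒) fails and (⇐) fails.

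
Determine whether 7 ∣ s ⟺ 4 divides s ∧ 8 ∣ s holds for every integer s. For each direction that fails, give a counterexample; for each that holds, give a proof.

Neither implication holds.

(⇒) This fails: take s = 7. Certainly 7 ∣ 7, but 4 ∤ 7.

(⇐) This fails: take s = 8. Both 4 ∣ 8 and 8 ∣ 8, yet 8 is not a multiple of 7 (since 8 = 1·7 + 1), so 7 ∤ 8.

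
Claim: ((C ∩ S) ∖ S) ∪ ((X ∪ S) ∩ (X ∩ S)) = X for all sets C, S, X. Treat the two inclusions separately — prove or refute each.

(⟹) Let x ∈ ((C ∩ S) ∖ S) ∪ ((X ∪ S) ∩ (X ∩ S)). Then either x ∈ S ∩ X and x ∉ C; or x ∈ C ∩ S ∩ X. In each case x ∈ X, so ((C ∩ S) ∖ S) ∪ ((X ∪ S) ∩ (X ∩ S)) ⊆ X.

(⟸) This inclusion fails. Take C = ∅, S = ∅, X = {1}; then 1 ∈ X but 1 ∉ ((C ∩ S) ∖ S) ∪ ((X ∪ S) ∩ (X ∩ S)).

The sets are not equal: only the forward inclusion holds.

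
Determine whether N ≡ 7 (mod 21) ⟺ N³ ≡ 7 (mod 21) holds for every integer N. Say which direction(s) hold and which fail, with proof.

Converse. Suppose N³ ≡ 7 (mod 21). The only residue r in {0, …, 20} with r³ ≡ 7 (mod 21) is r = 7, so N ≡ 7 (mod 21).

Forward direction. Suppose N ≡ 7 (mod 21). Write N = 21j + 7. Then (21j + 7)³ = 9261j³ + 9261j² + 3087j + 343 = 21(441j³ + 441j² + 147j + 16) + 7, so N³ ≡ 7 (mod 21).

Both directions hold.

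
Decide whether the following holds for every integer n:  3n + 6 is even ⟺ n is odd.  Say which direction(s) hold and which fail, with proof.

[⇒] This fails: n = 0 gives 3n + 6 = 6, which is even, but 0 is even, not odd.

[⇐] This also fails: n = 7 is odd, but 3n + 6 = 27 is odd, not even.

Neither implication holds.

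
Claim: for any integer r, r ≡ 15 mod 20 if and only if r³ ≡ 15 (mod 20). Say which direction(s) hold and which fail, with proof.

Equivalent; both directions hold.

(⇒) Suppose r ≡ 15 mod 20. Write r = 20j + 15. Then (20j + 15)³ = 8000j³ + 18000j² + 13500j + 3375 = 20(400j³ + 900j² + 675j + 168) + 15, so r³ ≡ 15 (mod 20).

(⇐) Conversely, suppose r³ ≡ 15 (mod 20). The only residue r in {0, …, 19} with r³ ≡ 15 (mod 20) is r = 15, so r ≡ 15 (mod 20).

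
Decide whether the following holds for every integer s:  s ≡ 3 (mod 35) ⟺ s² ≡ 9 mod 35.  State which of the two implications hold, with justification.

Not equivalent: only (⇒) holds.

(←) This fails: take s = 17. Then 17² = 289 ≡ 9 (mod 35), yet 17 ≡ 17 (mod 35), not 3.

(→) Suppose s ≡ 3 (mod 35). Write s = 35j + 3. Then (35j + 3)² = 1225j² + 210j + 9 = 35(35j² + 6j) + 9, so s² ≡ 9 (mod 35).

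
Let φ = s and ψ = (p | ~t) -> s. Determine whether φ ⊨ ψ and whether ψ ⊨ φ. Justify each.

Only the forward implication holds.

(→) Assume the antecedent. If s is true, (p | ~t) -> s reduces to true regardless of the other variables. If s is false, the antecedent cannot hold. Either way (p | ~t) -> s holds.

(←) This fails. Under s = F, p = F, t = T, the left side is false but the right side is true.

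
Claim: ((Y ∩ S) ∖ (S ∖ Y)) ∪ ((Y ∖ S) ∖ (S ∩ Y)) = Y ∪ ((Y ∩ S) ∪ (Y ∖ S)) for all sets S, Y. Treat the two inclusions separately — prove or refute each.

Forward inclusion. Let x ∈ ((Y ∩ S) ∖ (S ∖ Y)) ∪ ((Y ∖ S) ∖ (S ∩ Y)). Then either x ∈ Y and x ∉ S; or x ∈ S ∩ Y. In each case x ∈ Y ∪ ((Y ∩ S) ∪ (Y ∖ S)), so ((Y ∩ S) ∖ (S ∖ Y)) ∪ ((Y ∖ S) ∖ (S ∩ Y)) ⊆ Y ∪ ((Y ∩ S) ∪ (Y ∖ S)).

Reverse inclusion. Let x ∈ Y ∪ ((Y ∩ S) ∪ (Y ∖ S)). Then either x ∈ Y and x ∉ S; or x ∈ S ∩ Y. In each case x ∈ ((Y ∩ S) ∖ (S ∖ Y)) ∪ ((Y ∖ S) ∖ (S ∩ Y)), so Y ∪ ((Y ∩ S) ∪ (Y ∖ S)) ⊆ ((Y ∩ S) ∖ (S ∖ Y)) ∪ ((Y ∖ S) ∖ (S ∩ Y)).

The two sets are equal.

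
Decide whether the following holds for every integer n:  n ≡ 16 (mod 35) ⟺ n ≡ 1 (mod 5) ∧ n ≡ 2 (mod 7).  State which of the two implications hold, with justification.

(⇒) Suppose n ≡ 16 (mod 35); write n = 35j + 16. Since 5 ∣ 35, reducing mod 5 gives n ≡ 16 ≡ 1 (mod 5); since 7 ∣ 35, reducing mod 7 gives n ≡ 16 ≡ 2 (mod 7).

(⇐) Conversely, if n ≡ 1 (mod 5) and n ≡ 2 (mod 7), then by the Chinese remainder theorem n ≡ 16 (mod 35). This is exactly n ≡ 16 (mod 35).

Both directions hold; the statement is true.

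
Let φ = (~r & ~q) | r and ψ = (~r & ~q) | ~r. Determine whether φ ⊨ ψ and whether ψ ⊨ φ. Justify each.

(⇒) This fails. Under q = F, r = T, the left side is true but the right side is false.

(⇐) This fails. Under q = T, r = F, the left side is false but the right side is true.

Neither direction holds.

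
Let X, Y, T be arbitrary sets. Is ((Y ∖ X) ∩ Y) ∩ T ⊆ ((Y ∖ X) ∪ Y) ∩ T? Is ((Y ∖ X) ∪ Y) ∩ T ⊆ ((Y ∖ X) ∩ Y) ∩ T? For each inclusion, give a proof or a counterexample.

(⊆) holds; (⊇) fails.

(⟹) Let x ∈ ((Y ∖ X) ∩ Y) ∩ T. Then x ∈ Y ∩ T and x ∉ X, from which x ∈ ((Y ∖ X) ∪ Y) ∩ T.

(⟸) This inclusion fails. Take X = {1}, Y = {1}, T = {1}; then 1 ∈ ((Y ∖ X) ∪ Y) ∩ T but 1 ∉ ((Y ∖ X) ∩ Y) ∩ T.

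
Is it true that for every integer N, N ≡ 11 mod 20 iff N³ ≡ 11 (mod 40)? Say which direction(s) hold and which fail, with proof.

Only the converse holds.

[⇒] This fails: take N = 31. Then 31 ≡ 11 (mod 20), but 31³ = 29791 ≡ 31 (mod 40), not 11.

[⇐] Conversely, the residues r modulo 40 with r³ ≡ 11 (mod 40) are exactly {11}, and each is ≡ 11 (mod 20).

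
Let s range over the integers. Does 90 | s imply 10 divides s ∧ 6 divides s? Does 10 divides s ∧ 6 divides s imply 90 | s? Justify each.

Forward direction. If 90 ∣ s, write s = 90q. Since 90 = 9·10, s = 10·(9q), so 10 ∣ s; and since 90 = 15·6, s = 6·(15q), so 6 ∣ s.

Converse. This fails: take s = 30. Both 10 ∣ 30 and 6 ∣ 30, yet 30 is not a multiple of 90 (since 30 = 0·90 + 30), so 90 ∤ 30.

Not equivalent: only (⇒) holds.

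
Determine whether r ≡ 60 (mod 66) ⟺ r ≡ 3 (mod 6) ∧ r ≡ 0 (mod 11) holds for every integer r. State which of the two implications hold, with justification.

Neither implication holds.

Forward direction. This fails: r = 60 gives 60 ≡ 60 (mod 66) but 60 ≡ 0 (mod 6), so the conjunction on the right does not hold.

Converse. This fails: r = 33 satisfies both congruences on the right (33 ≡ 3 mod 6 and 33 ≡ 0 mod 11) yet 33 ≡ 33 (mod 66), not 60.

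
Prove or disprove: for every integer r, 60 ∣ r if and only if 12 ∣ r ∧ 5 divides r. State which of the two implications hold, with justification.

Equivalent; both directions hold.

[⇒] If 60 ∣ r, write r = 60q. Since 60 = 5·12, r = 12·(5q), so 12 ∣ r; and since 60 = 12·5, r = 5·(12q), so 5 ∣ r.

[⇐] Suppose 12 ∣ r and 5 ∣ r. Any common multiple of 12 and 5 is a multiple of their lcm; here gcd(12, 5) = 1, so lcm(12, 5) = 12·5 = 60, so 60 ∣ r.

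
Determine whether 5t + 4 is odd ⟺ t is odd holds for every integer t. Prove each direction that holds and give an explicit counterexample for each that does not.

The biconditional holds.

(→) Suppose 5t + 4 is odd. Since 5 is odd, 5t and t have the same parity, so 5t + 4 ≡ t + 4 (mod 2). As 4 is even, 5t + 4 is odd exactly when t is odd. Thus t is odd.

(←) Conversely, suppose t is odd; write t = 2j + 1. Then 5t + 4 = 5·(2j + 1) + 4 = 2·5j + 9, which is odd.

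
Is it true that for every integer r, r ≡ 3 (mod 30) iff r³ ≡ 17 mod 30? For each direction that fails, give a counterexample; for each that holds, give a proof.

Neither direction holds.

(⟹) This fails: take r = 3. Then 3 ≡ 3 (mod 30), but 3³ = 27 ≡ 27 (mod 30), not 17.

(⟸) This fails: take r = 23. Then 23³ = 12167 ≡ 17 (mod 30), yet 23 ≡ 23 (mod 30), not 3.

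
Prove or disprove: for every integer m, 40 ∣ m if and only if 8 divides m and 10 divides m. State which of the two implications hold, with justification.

Both implications hold.

(→) If 40 ∣ m, write m = 40q. Since 40 = 5·8, m = 8·(5q), so 8 ∣ m; and since 40 = 4·10, m = 10·(4q), so 10 ∣ m.

(←) Suppose 8 ∣ m and 10 ∣ m. Any common multiple of 8 and 10 is a multiple of their lcm; here lcm(8, 10) = 8·10/gcd(8, 10) = 80/2 = 40, so 40 ∣ m.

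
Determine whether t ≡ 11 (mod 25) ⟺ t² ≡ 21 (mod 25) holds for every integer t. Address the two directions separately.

[⇒] Suppose t ≡ 11 (mod 25). Write t = 25j + 11. Then (25j + 11)² = 625j² + 550j + 121 = 25(25j² + 22j + 4) + 21, so t² ≡ 21 (mod 25).

[⇐] This fails: take t = 14. Then 14² = 196 ≡ 21 (mod 25), yet 14 ≡ 14 (mod 25), not 11.

Only the forward direction holds.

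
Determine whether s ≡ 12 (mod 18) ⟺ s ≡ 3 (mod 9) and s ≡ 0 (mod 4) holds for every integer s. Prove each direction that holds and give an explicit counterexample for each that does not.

Only the converse holds.

(⇒) This fails: s = 30 gives 30 ≡ 12 (mod 18) but 30 ≡ 2 (mod 4), so the conjunction on the right does not hold.

(⇐) Conversely, if s ≡ 3 (mod 9) and s ≡ 0 (mod 4), then by the Chinese remainder theorem s ≡ 12 (mod 36). Since 12 ≡ 12 (mod 18) and 18 ∣ 36, we get s ≡ 12 (mod 18).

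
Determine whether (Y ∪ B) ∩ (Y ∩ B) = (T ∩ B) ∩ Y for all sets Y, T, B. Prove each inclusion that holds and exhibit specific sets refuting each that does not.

Forward inclusion. This inclusion fails. Take Y = {1}, T = ∅, B = {1}; then 1 ∈ (Y ∪ B) ∩ (Y ∩ B) but 1 ∉ (T ∩ B) ∩ Y.

Reverse inclusion. Let x ∈ (T ∩ B) ∩ Y. Then x ∈ Y ∩ T ∩ B, from which x ∈ (Y ∪ B) ∩ (Y ∩ B).

(⊆) fails; (⊇) holds.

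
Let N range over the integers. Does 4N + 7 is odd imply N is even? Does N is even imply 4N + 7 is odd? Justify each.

Forward direction. This fails: take N = 1. Then 4N + 7 = 11, which is odd, yet N = 1 is odd, not even.

Converse. Suppose N is even. Since 4 is even, 4N is even for every N, so 4N + 7 has the same parity as 7, which is odd. Hence 4N + 7 is odd.

Only the converse holds.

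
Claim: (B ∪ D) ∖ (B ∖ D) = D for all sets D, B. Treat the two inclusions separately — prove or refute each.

Reverse inclusion. Let x ∈ D. Then either x ∈ D and x ∉ B; or x ∈ D ∩ B. In each case x ∈ (B ∪ D) ∖ (B ∖ D), so D ⊆ (B ∪ D) ∖ (B ∖ D).

Forward inclusion. Let x ∈ (B ∪ D) ∖ (B ∖ D). Then either x ∈ D and x ∉ B; or x ∈ D ∩ B. In each case x ∈ D, so (B ∪ D) ∖ (B ∖ D) ⊆ D.

Both inclusions hold.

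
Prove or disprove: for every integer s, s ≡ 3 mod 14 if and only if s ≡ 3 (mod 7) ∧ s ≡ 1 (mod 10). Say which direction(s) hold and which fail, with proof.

Not equivalent: only (⇐) holds.

Converse. If s ≡ 3 (mod 7) and s ≡ 1 (mod 10), then by the Chinese remainder theorem s ≡ 31 (mod 70). Since 31 ≡ 3 (mod 14) and 14 ∣ 70, we get s ≡ 3 (mod 14).

Forward direction. This fails: s = 3 gives 3 ≡ 3 (mod 14) but 3 ≡ 3 (mod 10), so the conjunction on the right does not hold.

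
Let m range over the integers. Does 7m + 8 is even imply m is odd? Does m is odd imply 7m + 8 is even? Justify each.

Neither implication holds.

Forward direction. This fails: m = 6 gives 7m + 8 = 50, which is even, but 6 is even, not odd.

Converse. This also fails: m = 5 is odd, but 7m + 8 = 43 is odd, not even.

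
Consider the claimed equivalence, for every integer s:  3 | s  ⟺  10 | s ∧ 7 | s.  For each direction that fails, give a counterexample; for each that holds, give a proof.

(⟹) This fails: take s = 3. Certainly 3 ∣ 3, but 10 ∤ 3.

(⟸) This fails: take s = 70. Both 10 ∣ 70 and 7 ∣ 70, yet 70 is not a multiple of 3 (since 70 = 23·3 + 1), so 3 ∤ 70.

Neither direction holds.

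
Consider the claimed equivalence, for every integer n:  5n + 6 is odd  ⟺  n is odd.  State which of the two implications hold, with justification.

Both directions hold; the statement is true.

[⇐] Suppose n is odd; write n = 2j + 1. Then 5n + 6 = 5·(2j + 1) + 6 = 2·5j + 11, which is odd.

[⇒] Suppose 5n + 6 is odd. Since 5 is odd, 5n and n have the same parity, so 5n + 6 ≡ n + 6 (mod 2). As 6 is even, 5n + 6 is odd exactly when n is odd. Thus n is odd.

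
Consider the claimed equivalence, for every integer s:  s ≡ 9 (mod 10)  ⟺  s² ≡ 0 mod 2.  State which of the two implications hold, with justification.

Neither implication holds.

Forward direction. This fails: take s = 9. Then 9 ≡ 9 (mod 10), but 9² = 81 ≡ 1 (mod 2), not 0.

Converse. This fails: take s = 0. Then 0² = 0 ≡ 0 (mod 2), yet 0 ≡ 0 (mod 10), not 9.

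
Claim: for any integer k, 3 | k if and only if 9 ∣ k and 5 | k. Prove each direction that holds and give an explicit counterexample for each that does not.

Only the converse holds.

[⇒] This fails: take k = 3. Certainly 3 ∣ 3, but 9 ∤ 3.

[⇐] Suppose 9 ∣ k and 5 ∣ k. Any common multiple of 9 and 5 is a multiple of their lcm; here gcd(9, 5) = 1, so lcm(9, 5) = 9·5 = 45, so 45 ∣ k. Since 3 ∣ 45, it follows that 3 ∣ k.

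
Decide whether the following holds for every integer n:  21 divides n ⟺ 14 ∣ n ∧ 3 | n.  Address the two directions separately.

[⇒] This fails: take n = 21. Certainly 21 ∣ 21, but 14 ∤ 21.

[⇐] Suppose 14 ∣ n and 3 ∣ n. Any common multiple of 14 and 3 is a multiple of their lcm; here gcd(14, 3) = 1, so lcm(14, 3) = 14·3 = 42, so 42 ∣ n. Since 21 ∣ 42, it follows that 21 ∣ n.

Not equivalent: only (⇐) holds.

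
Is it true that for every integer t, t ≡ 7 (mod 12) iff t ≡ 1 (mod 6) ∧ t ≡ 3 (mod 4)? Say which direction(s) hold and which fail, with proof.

Forward direction. Suppose t ≡ 7 (mod 12); write t = 12j + 7. Since 6 ∣ 12, reducing mod 6 gives t ≡ 7 ≡ 1 (mod 6); since 4 ∣ 12, reducing mod 4 gives t ≡ 7 ≡ 3 (mod 4).

Converse. If t ≡ 1 (mod 6) and t ≡ 3 (mod 4), then by the Chinese remainder theorem t ≡ 7 (mod 12). This is exactly t ≡ 7 (mod 12).

Both directions hold; the statement is true.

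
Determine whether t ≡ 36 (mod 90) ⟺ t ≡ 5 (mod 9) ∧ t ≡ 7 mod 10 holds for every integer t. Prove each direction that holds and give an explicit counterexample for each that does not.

Neither direction holds.

(→) This fails: t = 36 gives 36 ≡ 36 (mod 90) but 36 ≡ 0 (mod 9), so the conjunction on the right does not hold.

(←) This fails: t = 77 satisfies both congruences on the right (77 ≡ 5 mod 9 and 77 ≡ 7 mod 10) yet 77 ≡ 77 (mod 90), not 36.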